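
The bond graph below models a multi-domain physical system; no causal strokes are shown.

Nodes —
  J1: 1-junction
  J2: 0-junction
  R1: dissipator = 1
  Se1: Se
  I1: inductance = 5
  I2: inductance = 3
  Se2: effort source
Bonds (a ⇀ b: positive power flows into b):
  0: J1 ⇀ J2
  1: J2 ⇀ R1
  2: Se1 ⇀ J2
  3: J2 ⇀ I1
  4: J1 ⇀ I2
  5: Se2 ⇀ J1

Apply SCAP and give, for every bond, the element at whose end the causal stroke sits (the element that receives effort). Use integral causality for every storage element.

bond 0 stroke at J1
bond 1 stroke at R1
bond 2 stroke at J2
bond 3 stroke at I1
bond 4 stroke at I2
bond 5 stroke at J1

#2 →J2  (Se1 fixes effort; stroke away)
#5 →J1  (Se2 fixes effort; stroke away)
#0 →J1  (J2: bond 2 brought effort, rest push out)
#1 →R1  (J2 effort already set via bond 2)
#3 →I1  (J2: bond 2 brought effort, rest push out)
#4 →I2  (only one flow-in slot at J1)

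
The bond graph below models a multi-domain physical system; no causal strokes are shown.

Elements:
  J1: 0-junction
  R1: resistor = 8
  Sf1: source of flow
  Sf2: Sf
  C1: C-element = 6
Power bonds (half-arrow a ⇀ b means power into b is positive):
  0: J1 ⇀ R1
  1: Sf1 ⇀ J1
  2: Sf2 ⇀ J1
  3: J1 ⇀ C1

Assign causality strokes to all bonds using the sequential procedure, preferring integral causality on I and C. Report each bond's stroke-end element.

b0 stroke at R1
b1 stroke at Sf1
b2 stroke at Sf2
b3 stroke at J1

β1 →Sf1  (source Sf1 imposes f)
β2 →Sf2  (Sf2 fixes flow; stroke at Sf2)
β3 →J1  (C1 integral (e out))
β0 →R1  (common-e at J1 fixed by 3)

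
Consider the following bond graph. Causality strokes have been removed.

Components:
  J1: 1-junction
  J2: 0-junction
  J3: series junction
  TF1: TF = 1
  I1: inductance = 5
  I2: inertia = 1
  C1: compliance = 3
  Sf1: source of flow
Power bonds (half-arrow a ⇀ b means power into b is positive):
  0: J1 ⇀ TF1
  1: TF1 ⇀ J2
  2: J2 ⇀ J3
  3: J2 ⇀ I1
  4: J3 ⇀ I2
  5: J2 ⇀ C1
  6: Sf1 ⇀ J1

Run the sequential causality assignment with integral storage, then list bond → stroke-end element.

bond 6 stroke→Sf1  (Sf1 fixes flow; stroke at Sf1)
bond 0 stroke→J1  (1-jn J1 has f-setter on 6)
bond 1 stroke→TF1  (through TF1, causality passes straight; one stroke at TF1)
bond 3 stroke→I1  (I1 outputs flow p/I1)
bond 4 stroke→I2  (I2 outputs flow p/I2)
bond 2 stroke→J3  (J3 flow already set via bond 4)
bond 5 stroke→J2  (only one effort-in slot at J2)

#0 stroke→J1
#1 stroke→TF1
#2 stroke→J3
#3 stroke→I1
#4 stroke→I2
#5 stroke→J2
#6 stroke→Sf1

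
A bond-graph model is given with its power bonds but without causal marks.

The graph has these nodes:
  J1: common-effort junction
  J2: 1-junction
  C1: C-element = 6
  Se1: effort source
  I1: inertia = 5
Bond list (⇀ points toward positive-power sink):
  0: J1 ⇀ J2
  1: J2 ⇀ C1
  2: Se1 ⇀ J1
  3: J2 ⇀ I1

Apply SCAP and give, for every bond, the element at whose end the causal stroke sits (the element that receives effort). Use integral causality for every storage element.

β2 stroke→J1  (Se1 fixes effort; stroke away)
β0 stroke→J2  (common-e at J1 fixed by 2)
β1 stroke→J2  (C1 integral (e out))
β3 stroke→I1  (closing 1-jn rule on J2)

β0 →J2
β1 →J2
β2 →J1
β3 →I1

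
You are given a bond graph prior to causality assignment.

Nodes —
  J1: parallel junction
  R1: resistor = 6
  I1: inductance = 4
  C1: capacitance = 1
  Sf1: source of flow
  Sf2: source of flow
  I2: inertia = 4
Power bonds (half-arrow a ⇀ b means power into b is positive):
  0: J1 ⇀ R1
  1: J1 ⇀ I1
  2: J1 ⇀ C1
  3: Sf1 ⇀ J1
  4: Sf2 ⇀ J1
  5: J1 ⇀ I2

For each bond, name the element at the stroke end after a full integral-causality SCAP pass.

bond 0 |R1
bond 1 |I1
bond 2 |J1
bond 3 |Sf1
bond 4 |Sf2
bond 5 |I2

b3 |Sf1  (source Sf1 imposes f)
b4 |Sf2  (source Sf2 imposes f)
b1 |I1  (I1 outputs flow p/I1)
b2 |J1  (C1 outputs effort q/C1)
b0 |R1  (J1: bond 2 brought effort, rest push out)
b5 |I2  (0-jn J1 has e-setter on 2)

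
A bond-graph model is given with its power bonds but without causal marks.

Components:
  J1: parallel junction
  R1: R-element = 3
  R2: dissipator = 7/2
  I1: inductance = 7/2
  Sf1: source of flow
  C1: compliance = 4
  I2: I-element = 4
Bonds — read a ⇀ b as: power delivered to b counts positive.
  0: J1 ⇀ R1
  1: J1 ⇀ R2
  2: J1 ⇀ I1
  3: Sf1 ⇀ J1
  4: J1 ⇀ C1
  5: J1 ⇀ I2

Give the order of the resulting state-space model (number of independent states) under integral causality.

3  (C1, I1, I2 all integral)

b3 stroke→Sf1  (Sf1: flow source, stroke at near end)
b2 stroke→I1  (prefer integral on I1)
b4 stroke→J1  (C1 integral (e out))
b0 stroke→R1  (common-e at J1 fixed by 4)
b1 stroke→R2  (0-jn J1 has e-setter on 4)
b5 stroke→I2  (J1 effort already set via bond 4)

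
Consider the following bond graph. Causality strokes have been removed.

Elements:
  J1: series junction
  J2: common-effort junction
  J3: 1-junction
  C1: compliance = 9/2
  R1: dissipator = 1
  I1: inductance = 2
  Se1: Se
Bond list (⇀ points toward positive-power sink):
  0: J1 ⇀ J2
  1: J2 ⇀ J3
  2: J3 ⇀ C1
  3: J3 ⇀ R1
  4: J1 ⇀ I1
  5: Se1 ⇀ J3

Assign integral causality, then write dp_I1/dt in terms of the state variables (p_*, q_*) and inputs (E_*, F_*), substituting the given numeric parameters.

β5 →J3  (source Se1 imposes e)
β2 →J3  (C1 outputs effort q/C1)
β4 →I1  (I1 integral (f out))
β0 →J1  (J1: bond 4 brought flow, rest push out)
β1 →J2  (J2 needs exactly one e-in)
β3 →J3  (J3: bond 1 brought flow, rest push out)

dp_I1/dt = E_Se1 - p_I1/2 - 2*q_C1/9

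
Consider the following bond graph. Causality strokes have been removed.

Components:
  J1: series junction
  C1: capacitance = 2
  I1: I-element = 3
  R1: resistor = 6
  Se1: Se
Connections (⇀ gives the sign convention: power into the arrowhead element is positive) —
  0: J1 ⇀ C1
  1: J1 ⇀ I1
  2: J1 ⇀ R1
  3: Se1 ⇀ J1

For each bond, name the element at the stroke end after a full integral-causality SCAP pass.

#0 →J1
#1 →I1
#2 →J1
#3 →J1

#3 →J1  (source Se1 imposes e)
#0 →J1  (C1 outputs effort q/C1)
#1 →I1  (prefer integral on I1)
#2 →J1  (J1: bond 1 brought flow, rest push out)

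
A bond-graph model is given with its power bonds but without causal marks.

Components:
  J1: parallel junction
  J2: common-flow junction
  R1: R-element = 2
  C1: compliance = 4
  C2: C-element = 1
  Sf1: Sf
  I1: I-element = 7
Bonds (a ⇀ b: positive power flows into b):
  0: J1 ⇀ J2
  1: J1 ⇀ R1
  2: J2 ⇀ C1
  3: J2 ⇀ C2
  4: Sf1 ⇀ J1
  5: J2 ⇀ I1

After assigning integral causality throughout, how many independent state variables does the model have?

β4 →Sf1  (Sf1 fixes flow; stroke at Sf1)
β2 →J2  (C1 outputs effort q/C1)
β3 →J2  (prefer integral on C2)
β5 →I1  (prefer integral on I1)
β0 →J2  (1-jn J2 has f-setter on 5)
β1 →J1  (J1: last free bond brings effort in)

3  (C1, C2, I1 all integral)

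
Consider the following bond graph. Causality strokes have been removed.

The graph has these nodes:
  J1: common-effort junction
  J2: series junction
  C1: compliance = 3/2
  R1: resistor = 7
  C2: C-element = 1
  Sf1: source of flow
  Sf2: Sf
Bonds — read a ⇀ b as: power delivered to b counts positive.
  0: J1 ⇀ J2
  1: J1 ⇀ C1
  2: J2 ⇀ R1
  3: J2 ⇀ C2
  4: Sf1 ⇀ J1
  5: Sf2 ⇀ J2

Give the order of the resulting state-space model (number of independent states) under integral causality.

2  (C1, C2 all integral)

bond 4 →Sf1  (Sf1 (Sf) sets flow on bond)
bond 5 →Sf2  (Sf2: flow source, stroke at near end)
bond 0 →J2  (J2: bond 5 brought flow, rest push out)
bond 2 →J2  (1-jn J2 has f-setter on 5)
bond 3 →J2  (J2 flow already set via bond 5)
bond 1 →J1  (only one effort-in slot at J1)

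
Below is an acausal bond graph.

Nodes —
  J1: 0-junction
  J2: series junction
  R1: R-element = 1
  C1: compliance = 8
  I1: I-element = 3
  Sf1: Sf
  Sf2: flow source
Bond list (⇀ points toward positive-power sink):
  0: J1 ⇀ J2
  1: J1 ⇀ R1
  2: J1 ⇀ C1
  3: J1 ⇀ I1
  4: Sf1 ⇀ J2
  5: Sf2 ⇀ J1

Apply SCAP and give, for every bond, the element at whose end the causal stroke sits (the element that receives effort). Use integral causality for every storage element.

β0 stroke at J2
β1 stroke at R1
β2 stroke at J1
β3 stroke at I1
β4 stroke at Sf1
β5 stroke at Sf2

β4 |Sf1  (Sf1 (Sf) sets flow on bond)
β5 |Sf2  (source Sf2 imposes f)
β0 |J2  (1-jn J2 has f-setter on 4)
β2 |J1  (C1 outputs effort q/C1)
β1 |R1  (J1: bond 2 brought effort, rest push out)
β3 |I1  (0-jn J1 has e-setter on 2)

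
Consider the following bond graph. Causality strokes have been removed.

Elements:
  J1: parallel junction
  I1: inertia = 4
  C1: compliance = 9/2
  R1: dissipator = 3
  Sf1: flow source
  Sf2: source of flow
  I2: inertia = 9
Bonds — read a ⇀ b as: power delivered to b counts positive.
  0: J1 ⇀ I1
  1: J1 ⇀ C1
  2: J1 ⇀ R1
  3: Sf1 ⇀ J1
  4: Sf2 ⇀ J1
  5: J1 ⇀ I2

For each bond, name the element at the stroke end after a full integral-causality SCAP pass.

β3 stroke→Sf1  (source Sf1 imposes f)
β4 stroke→Sf2  (Sf2: flow source, stroke at near end)
β0 stroke→I1  (I1 outputs flow p/I1)
β1 stroke→J1  (C1 outputs effort q/C1)
β2 stroke→R1  (0-jn J1 has e-setter on 1)
β5 stroke→I2  (common-e at J1 fixed by 1)

β0 |I1
β1 |J1
β2 |R1
β3 |Sf1
β4 |Sf2
β5 |I2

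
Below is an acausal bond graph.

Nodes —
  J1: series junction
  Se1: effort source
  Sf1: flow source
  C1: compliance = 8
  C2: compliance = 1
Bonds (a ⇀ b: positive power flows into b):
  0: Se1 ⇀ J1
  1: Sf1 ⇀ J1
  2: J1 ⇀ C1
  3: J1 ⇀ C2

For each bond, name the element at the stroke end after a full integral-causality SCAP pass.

β0 →J1  (Se1 (Se) sets effort on bond)
β1 →Sf1  (Sf1 fixes flow; stroke at Sf1)
β2 →J1  (J1 flow already set via bond 1)
β3 →J1  (1-jn J1 has f-setter on 1)

bond 0 |J1
bond 1 |Sf1
bond 2 |J1
bond 3 |J1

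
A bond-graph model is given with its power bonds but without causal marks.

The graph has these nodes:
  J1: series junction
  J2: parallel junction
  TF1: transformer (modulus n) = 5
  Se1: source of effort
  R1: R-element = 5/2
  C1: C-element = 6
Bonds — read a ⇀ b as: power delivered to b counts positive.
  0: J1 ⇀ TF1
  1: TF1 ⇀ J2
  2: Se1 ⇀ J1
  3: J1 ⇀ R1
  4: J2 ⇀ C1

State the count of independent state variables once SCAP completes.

b2 |J1  (Se1 fixes effort; stroke away)
b4 |J2  (C1 outputs effort q/C1)
b1 |TF1  (J2 effort already set via bond 4)
b0 |J1  (TF TF1: opposite of bond 1)
b3 |R1  (J1: last free bond brings flow in)

1  (C1 all integral)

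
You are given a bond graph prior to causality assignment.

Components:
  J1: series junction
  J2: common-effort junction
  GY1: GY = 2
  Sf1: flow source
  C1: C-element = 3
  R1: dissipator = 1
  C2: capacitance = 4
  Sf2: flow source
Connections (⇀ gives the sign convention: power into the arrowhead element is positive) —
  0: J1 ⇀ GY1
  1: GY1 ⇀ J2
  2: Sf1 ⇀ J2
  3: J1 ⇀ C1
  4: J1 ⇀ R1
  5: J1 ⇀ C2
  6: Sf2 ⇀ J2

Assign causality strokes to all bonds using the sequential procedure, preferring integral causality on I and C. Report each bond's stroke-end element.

bond 0 stroke→J1
bond 1 stroke→J2
bond 2 stroke→Sf1
bond 3 stroke→J1
bond 4 stroke→R1
bond 5 stroke→J1
bond 6 stroke→Sf2

bond 2 |Sf1  (Sf1: flow source, stroke at near end)
bond 6 |Sf2  (Sf2 fixes flow; stroke at Sf2)
bond 1 |J2  (closing 0-jn rule on J2)
bond 0 |J1  (through GY1, causality inverts; strokes same side of GY1)
bond 3 |J1  (C1: C, integral causality)
bond 5 |J1  (C2 integral (e out))
bond 4 |R1  (closing 1-jn rule on J1)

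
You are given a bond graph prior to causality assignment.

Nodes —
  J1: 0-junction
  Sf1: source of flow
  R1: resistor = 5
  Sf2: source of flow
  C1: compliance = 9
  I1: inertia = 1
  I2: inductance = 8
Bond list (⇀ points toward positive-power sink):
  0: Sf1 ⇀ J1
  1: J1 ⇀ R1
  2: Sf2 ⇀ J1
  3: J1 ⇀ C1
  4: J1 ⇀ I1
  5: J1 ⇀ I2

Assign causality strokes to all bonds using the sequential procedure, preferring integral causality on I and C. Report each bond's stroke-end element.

b0 |Sf1
b1 |R1
b2 |Sf2
b3 |J1
b4 |I1
b5 |I2

bond 0 →Sf1  (Sf1: flow source, stroke at near end)
bond 2 →Sf2  (Sf2 fixes flow; stroke at Sf2)
bond 3 →J1  (prefer integral on C1)
bond 1 →R1  (0-jn J1 has e-setter on 3)
bond 4 →I1  (0-jn J1 has e-setter on 3)
bond 5 →I2  (J1: bond 3 brought effort, rest push out)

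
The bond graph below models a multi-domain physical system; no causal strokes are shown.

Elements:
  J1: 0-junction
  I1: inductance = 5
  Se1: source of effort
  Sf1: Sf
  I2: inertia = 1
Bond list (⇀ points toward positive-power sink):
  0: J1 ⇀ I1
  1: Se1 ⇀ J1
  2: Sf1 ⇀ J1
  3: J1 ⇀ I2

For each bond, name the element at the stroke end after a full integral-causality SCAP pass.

#0 →I1
#1 →J1
#2 →Sf1
#3 →I2

bond 1 stroke at J1  (source Se1 imposes e)
bond 2 stroke at Sf1  (Sf1 (Sf) sets flow on bond)
bond 0 stroke at I1  (0-jn J1 has e-setter on 1)
bond 3 stroke at I2  (common-e at J1 fixed by 1)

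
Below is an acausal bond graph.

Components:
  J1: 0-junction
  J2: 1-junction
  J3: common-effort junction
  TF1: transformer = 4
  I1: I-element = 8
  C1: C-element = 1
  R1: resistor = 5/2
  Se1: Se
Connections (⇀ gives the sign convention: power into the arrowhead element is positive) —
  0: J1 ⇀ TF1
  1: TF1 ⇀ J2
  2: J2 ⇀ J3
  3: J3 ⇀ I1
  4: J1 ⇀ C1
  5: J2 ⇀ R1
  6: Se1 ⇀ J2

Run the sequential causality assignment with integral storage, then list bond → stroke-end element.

bond 0 stroke at TF1
bond 1 stroke at J2
bond 2 stroke at J3
bond 3 stroke at I1
bond 4 stroke at J1
bond 5 stroke at J2
bond 6 stroke at J2

β6 stroke at J2  (source Se1 imposes e)
β3 stroke at I1  (I1: I, integral causality)
β2 stroke at J3  (J3: last free bond brings effort in)
β1 stroke at J2  (common-f at J2 fixed by 2)
β5 stroke at J2  (J2: bond 2 brought flow, rest push out)
β0 stroke at TF1  (TF TF1: opposite of bond 1)
β4 stroke at J1  (only one effort-in slot at J1)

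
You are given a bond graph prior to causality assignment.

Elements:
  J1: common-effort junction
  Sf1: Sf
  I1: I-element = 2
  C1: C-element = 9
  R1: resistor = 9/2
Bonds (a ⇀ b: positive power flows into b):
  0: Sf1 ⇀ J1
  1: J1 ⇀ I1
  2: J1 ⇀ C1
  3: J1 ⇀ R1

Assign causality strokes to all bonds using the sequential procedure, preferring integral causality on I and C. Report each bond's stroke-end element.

b0 |Sf1  (Sf1 (Sf) sets flow on bond)
b1 |I1  (I1: I, integral causality)
b2 |J1  (C1 integral (e out))
b3 |R1  (J1 effort already set via bond 2)

b0 →Sf1
b1 →I1
b2 →J1
b3 →R1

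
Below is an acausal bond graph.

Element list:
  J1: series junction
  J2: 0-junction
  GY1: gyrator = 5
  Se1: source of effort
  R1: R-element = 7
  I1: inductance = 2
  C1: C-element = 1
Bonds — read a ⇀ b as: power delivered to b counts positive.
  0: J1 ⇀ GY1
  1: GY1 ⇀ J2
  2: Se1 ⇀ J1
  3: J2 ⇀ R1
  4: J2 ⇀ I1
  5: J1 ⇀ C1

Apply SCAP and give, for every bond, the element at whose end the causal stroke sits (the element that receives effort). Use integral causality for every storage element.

b0 →GY1
b1 →GY1
b2 →J1
b3 →J2
b4 →I1
b5 →J1

bond 2 |J1  (Se1 fixes effort; stroke away)
bond 4 |I1  (I1: I, integral causality)
bond 5 |J1  (C1: C, integral causality)
bond 0 |GY1  (J1: last free bond brings flow in)
bond 1 |GY1  (through GY1, causality inverts; strokes same side of GY1)
bond 3 |J2  (J2 needs exactly one e-in)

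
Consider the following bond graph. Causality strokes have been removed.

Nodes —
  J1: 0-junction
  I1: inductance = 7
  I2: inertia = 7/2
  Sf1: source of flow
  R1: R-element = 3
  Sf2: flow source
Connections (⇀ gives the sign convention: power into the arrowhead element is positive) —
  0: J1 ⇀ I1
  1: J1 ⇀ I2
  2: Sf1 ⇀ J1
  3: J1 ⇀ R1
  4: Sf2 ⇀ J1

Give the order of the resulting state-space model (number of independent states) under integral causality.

β2 |Sf1  (Sf1 (Sf) sets flow on bond)
β4 |Sf2  (Sf2: flow source, stroke at near end)
β0 |I1  (I1 integral (f out))
β1 |I2  (prefer integral on I2)
β3 |J1  (only one effort-in slot at J1)

2  (I1, I2 all integral)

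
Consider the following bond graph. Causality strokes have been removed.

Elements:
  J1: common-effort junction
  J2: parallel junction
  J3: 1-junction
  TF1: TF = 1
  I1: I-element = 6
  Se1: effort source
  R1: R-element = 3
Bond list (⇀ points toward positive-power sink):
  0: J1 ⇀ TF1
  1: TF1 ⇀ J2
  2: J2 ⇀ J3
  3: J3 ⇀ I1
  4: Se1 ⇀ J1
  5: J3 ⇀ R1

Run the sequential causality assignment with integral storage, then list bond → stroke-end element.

bond 0 stroke→TF1
bond 1 stroke→J2
bond 2 stroke→J3
bond 3 stroke→I1
bond 4 stroke→J1
bond 5 stroke→J3

#4 →J1  (Se1: effort source, stroke at far end)
#0 →TF1  (J1: bond 4 brought effort, rest push out)
#1 →J2  (through TF1, causality passes straight; one stroke at TF1)
#2 →J3  (J2 effort already set via bond 1)
#3 →I1  (I1: I, integral causality)
#5 →J3  (J3 flow already set via bond 3)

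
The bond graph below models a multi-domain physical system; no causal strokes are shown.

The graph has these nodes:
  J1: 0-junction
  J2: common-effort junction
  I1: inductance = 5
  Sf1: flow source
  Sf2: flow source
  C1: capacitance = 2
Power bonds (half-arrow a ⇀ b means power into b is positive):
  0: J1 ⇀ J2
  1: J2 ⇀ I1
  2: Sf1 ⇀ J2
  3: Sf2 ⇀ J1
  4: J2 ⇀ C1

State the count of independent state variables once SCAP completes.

β2 |Sf1  (Sf1 fixes flow; stroke at Sf1)
β3 |Sf2  (source Sf2 imposes f)
β0 |J1  (J1: last free bond brings effort in)
β1 |I1  (I1: I, integral causality)
β4 |J2  (closing 0-jn rule on J2)

2  (C1, I1 all integral)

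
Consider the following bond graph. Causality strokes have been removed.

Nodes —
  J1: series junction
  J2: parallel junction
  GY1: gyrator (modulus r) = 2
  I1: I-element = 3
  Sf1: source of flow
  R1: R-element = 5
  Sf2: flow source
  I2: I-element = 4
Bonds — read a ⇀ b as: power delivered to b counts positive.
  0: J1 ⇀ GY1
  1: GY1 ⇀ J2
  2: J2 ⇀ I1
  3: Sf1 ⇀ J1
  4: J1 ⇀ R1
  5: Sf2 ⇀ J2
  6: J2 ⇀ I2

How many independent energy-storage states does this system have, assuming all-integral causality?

2  (I1, I2 all integral)

b3 stroke→Sf1  (Sf1 (Sf) sets flow on bond)
b5 stroke→Sf2  (source Sf2 imposes f)
b0 stroke→J1  (J1: bond 3 brought flow, rest push out)
b4 stroke→J1  (1-jn J1 has f-setter on 3)
b1 stroke→J2  (through GY1, causality inverts; strokes same side of GY1)
b2 stroke→I1  (0-jn J2 has e-setter on 1)
b6 stroke→I2  (J2 effort already set via bond 1)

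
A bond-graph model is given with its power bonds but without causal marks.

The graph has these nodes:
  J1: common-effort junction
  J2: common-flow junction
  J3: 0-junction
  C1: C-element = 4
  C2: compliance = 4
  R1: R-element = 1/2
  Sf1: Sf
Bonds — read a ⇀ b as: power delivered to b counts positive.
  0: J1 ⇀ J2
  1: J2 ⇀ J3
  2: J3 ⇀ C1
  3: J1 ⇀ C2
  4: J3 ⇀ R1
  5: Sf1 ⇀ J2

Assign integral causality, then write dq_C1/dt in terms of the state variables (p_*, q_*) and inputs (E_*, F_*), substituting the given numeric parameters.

#5 stroke at Sf1  (Sf1 (Sf) sets flow on bond)
#0 stroke at J2  (J2: bond 5 brought flow, rest push out)
#1 stroke at J2  (J2: bond 5 brought flow, rest push out)
#3 stroke at J1  (J1: last free bond brings effort in)
#2 stroke at J3  (C1 outputs effort q/C1)
#4 stroke at R1  (J3: bond 2 brought effort, rest push out)

dq_C1/dt = F_Sf1 - q_C1/2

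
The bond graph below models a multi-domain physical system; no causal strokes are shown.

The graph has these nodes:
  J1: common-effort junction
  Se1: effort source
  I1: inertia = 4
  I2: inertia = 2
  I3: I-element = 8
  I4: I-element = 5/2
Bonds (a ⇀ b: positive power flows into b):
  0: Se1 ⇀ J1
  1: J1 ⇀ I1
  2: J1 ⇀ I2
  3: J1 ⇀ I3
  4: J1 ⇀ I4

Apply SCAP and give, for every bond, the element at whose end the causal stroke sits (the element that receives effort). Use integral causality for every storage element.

b0 stroke→J1  (Se1 fixes effort; stroke away)
b1 stroke→I1  (J1: bond 0 brought effort, rest push out)
b2 stroke→I2  (J1: bond 0 brought effort, rest push out)
b3 stroke→I3  (J1 effort already set via bond 0)
b4 stroke→I4  (J1: bond 0 brought effort, rest push out)

b0 stroke→J1
b1 stroke→I1
b2 stroke→I2
b3 stroke→I3
b4 stroke→I4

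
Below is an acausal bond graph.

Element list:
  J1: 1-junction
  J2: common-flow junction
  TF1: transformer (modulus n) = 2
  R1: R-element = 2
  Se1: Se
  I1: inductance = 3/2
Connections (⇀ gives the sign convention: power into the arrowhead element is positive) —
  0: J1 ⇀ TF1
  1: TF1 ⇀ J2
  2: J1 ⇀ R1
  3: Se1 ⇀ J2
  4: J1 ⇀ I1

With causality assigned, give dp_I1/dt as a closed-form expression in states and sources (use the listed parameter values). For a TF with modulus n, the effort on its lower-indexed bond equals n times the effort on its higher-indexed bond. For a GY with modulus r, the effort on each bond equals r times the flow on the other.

dp_I1/dt = 2*E_Se1 - 4*p_I1/3

#3 →J2  (Se1 fixes effort; stroke away)
#1 →TF1  (J2 needs exactly one f-in)
#0 →J1  (through TF1, causality passes straight; one stroke at TF1)
#4 →I1  (I1 outputs flow p/I1)
#2 →J1  (common-f at J1 fixed by 4)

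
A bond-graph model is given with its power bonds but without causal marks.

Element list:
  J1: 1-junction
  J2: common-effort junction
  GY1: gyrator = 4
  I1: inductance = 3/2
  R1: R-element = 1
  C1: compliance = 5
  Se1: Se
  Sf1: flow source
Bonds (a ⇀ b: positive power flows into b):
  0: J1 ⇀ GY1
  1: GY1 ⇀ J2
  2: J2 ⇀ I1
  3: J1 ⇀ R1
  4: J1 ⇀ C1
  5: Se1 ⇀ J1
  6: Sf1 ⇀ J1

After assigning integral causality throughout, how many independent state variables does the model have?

b5 →J1  (Se1 (Se) sets effort on bond)
b6 →Sf1  (source Sf1 imposes f)
b0 →J1  (J1 flow already set via bond 6)
b3 →J1  (common-f at J1 fixed by 6)
b4 →J1  (common-f at J1 fixed by 6)
b1 →J2  (GY1 both-in/both-out from 0)
b2 →I1  (0-jn J2 has e-setter on 1)

2  (C1, I1 all integral)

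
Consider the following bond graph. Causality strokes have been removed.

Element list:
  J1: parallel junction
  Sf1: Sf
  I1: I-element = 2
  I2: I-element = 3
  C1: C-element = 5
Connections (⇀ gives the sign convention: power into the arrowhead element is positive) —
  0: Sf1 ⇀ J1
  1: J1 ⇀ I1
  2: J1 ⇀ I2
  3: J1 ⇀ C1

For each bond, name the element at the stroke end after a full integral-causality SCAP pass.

b0 stroke→Sf1
b1 stroke→I1
b2 stroke→I2
b3 stroke→J1

b0 stroke→Sf1  (Sf1 fixes flow; stroke at Sf1)
b1 stroke→I1  (I1: I, integral causality)
b2 stroke→I2  (I2 outputs flow p/I2)
b3 stroke→J1  (closing 0-jn rule on J1)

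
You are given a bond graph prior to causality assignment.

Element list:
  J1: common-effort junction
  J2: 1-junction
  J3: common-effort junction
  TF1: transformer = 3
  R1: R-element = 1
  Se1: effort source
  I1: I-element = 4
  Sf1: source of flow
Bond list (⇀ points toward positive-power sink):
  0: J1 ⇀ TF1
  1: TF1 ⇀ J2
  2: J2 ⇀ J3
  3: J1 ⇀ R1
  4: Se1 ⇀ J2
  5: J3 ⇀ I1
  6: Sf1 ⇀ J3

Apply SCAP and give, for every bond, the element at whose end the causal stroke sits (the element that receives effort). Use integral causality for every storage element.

bond 0 →TF1
bond 1 →J2
bond 2 →J3
bond 3 →J1
bond 4 →J2
bond 5 →I1
bond 6 →Sf1

b4 |J2  (Se1 (Se) sets effort on bond)
b6 |Sf1  (Sf1 fixes flow; stroke at Sf1)
b5 |I1  (I1: I, integral causality)
b2 |J3  (closing 0-jn rule on J3)
b1 |J2  (J2: bond 2 brought flow, rest push out)
b0 |TF1  (TF1 one-in-one-out from 1)
b3 |J1  (J1: last free bond brings effort in)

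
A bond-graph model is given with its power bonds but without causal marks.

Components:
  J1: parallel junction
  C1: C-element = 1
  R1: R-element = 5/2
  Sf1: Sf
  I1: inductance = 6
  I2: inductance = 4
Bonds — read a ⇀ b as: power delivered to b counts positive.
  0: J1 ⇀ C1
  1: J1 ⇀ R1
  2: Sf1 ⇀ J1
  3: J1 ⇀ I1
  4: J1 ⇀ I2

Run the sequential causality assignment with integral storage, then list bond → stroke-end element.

β0 stroke→J1
β1 stroke→R1
β2 stroke→Sf1
β3 stroke→I1
β4 stroke→I2

#2 stroke at Sf1  (Sf1: flow source, stroke at near end)
#0 stroke at J1  (C1 integral (e out))
#1 stroke at R1  (J1: bond 0 brought effort, rest push out)
#3 stroke at I1  (J1: bond 0 brought effort, rest push out)
#4 stroke at I2  (0-jn J1 has e-setter on 0)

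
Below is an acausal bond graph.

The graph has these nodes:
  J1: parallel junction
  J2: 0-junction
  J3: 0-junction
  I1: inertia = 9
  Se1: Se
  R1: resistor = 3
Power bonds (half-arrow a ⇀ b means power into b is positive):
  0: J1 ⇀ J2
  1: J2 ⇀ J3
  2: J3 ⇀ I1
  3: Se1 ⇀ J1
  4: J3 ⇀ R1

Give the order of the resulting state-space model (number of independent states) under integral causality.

#3 →J1  (Se1: effort source, stroke at far end)
#0 →J2  (J1 effort already set via bond 3)
#1 →J3  (0-jn J2 has e-setter on 0)
#2 →I1  (J3 effort already set via bond 1)
#4 →R1  (J3: bond 1 brought effort, rest push out)

1  (I1 all integral)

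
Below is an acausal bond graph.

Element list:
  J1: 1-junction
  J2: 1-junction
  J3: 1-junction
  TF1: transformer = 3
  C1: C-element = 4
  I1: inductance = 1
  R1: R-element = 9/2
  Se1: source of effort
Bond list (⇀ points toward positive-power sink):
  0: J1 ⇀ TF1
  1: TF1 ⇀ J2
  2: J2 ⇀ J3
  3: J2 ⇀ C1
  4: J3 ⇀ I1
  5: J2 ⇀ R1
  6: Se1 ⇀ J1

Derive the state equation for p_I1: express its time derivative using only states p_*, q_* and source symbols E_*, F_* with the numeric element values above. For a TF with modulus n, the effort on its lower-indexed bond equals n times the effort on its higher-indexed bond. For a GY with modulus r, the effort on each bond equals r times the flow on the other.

b6 |J1  (Se1: effort source, stroke at far end)
b0 |TF1  (only one flow-in slot at J1)
b1 |J2  (through TF1, causality passes straight; one stroke at TF1)
b3 |J2  (prefer integral on C1)
b4 |I1  (I1 outputs flow p/I1)
b2 |J3  (common-f at J3 fixed by 4)
b5 |J2  (J2: bond 2 brought flow, rest push out)

dp_I1/dt = E_Se1/3 - 9*p_I1/2 - q_C1/4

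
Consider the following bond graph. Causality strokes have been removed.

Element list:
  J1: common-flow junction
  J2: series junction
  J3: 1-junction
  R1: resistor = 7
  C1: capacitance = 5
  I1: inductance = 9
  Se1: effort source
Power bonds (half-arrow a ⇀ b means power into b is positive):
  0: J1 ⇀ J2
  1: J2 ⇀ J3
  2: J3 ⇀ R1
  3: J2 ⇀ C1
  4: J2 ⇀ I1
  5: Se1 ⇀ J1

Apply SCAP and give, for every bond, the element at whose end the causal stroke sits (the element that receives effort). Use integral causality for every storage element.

β5 stroke→J1  (Se1 (Se) sets effort on bond)
β0 stroke→J2  (only one flow-in slot at J1)
β3 stroke→J2  (C1: C, integral causality)
β4 stroke→I1  (I1 integral (f out))
β1 stroke→J2  (J2 flow already set via bond 4)
β2 stroke→J3  (J3: bond 1 brought flow, rest push out)

#0 →J2
#1 →J2
#2 →J3
#3 →J2
#4 →I1
#5 →J1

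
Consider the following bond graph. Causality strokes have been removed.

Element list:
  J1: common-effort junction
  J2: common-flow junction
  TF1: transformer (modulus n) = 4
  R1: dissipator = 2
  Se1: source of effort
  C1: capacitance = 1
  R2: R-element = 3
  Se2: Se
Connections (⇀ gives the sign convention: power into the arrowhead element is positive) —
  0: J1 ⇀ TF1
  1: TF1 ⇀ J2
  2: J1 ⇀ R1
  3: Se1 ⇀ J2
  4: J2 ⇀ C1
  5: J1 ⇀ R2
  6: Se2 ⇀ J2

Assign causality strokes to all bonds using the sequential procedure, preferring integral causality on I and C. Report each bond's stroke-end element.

β3 |J2  (Se1 (Se) sets effort on bond)
β6 |J2  (Se2 fixes effort; stroke away)
β4 |J2  (prefer integral on C1)
β1 |TF1  (J2 needs exactly one f-in)
β0 |J1  (through TF1, causality passes straight; one stroke at TF1)
β2 |R1  (J1 effort already set via bond 0)
β5 |R2  (J1 effort already set via bond 0)

β0 stroke→J1
β1 stroke→TF1
β2 stroke→R1
β3 stroke→J2
β4 stroke→J2
β5 stroke→R2
β6 stroke→J2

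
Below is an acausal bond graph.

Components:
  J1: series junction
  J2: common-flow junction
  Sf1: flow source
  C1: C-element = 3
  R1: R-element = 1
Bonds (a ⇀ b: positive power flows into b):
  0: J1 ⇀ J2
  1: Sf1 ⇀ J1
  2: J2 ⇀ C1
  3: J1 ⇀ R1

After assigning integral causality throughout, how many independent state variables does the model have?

b1 |Sf1  (Sf1 fixes flow; stroke at Sf1)
b0 |J1  (J1: bond 1 brought flow, rest push out)
b3 |J1  (J1 flow already set via bond 1)
b2 |J2  (J2 flow already set via bond 0)

1  (C1 all integral)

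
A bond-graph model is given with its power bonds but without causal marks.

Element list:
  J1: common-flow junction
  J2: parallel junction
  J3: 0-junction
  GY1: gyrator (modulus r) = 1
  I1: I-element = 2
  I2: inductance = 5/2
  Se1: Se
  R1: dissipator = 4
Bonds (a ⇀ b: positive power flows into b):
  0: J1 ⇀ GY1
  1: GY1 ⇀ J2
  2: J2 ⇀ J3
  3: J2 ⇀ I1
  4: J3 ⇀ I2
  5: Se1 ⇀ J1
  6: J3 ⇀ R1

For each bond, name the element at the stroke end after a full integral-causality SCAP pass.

β0 →GY1
β1 →GY1
β2 →J2
β3 →I1
β4 →I2
β5 →J1
β6 →J3

bond 5 →J1  (Se1 fixes effort; stroke away)
bond 0 →GY1  (J1: last free bond brings flow in)
bond 1 →GY1  (GY GY1: same side as bond 0)
bond 3 →I1  (I1 integral (f out))
bond 2 →J2  (J2: last free bond brings effort in)
bond 4 →I2  (prefer integral on I2)
bond 6 →J3  (J3: last free bond brings effort in)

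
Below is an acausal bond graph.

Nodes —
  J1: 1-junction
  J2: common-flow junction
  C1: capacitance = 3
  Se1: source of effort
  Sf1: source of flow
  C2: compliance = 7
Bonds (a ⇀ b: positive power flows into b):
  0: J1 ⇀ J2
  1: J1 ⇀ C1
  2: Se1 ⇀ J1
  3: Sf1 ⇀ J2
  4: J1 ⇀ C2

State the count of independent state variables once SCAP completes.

2  (C1, C2 all integral)

bond 2 |J1  (Se1: effort source, stroke at far end)
bond 3 |Sf1  (Sf1 (Sf) sets flow on bond)
bond 0 |J2  (J2 flow already set via bond 3)
bond 1 |J1  (J1 flow already set via bond 0)
bond 4 |J1  (J1: bond 0 brought flow, rest push out)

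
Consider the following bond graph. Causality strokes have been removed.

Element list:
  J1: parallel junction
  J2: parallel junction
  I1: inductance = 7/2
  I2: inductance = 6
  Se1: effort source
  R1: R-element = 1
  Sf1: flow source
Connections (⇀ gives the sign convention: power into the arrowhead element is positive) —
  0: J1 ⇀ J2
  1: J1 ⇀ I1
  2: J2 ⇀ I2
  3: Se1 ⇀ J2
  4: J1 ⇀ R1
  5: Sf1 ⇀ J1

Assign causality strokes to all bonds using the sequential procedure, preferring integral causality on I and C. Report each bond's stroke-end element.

#0 |J1
#1 |I1
#2 |I2
#3 |J2
#4 |R1
#5 |Sf1

b3 →J2  (source Se1 imposes e)
b5 →Sf1  (source Sf1 imposes f)
b0 →J1  (J2: bond 3 brought effort, rest push out)
b2 →I2  (J2 effort already set via bond 3)
b1 →I1  (J1 effort already set via bond 0)
b4 →R1  (J1 effort already set via bond 0)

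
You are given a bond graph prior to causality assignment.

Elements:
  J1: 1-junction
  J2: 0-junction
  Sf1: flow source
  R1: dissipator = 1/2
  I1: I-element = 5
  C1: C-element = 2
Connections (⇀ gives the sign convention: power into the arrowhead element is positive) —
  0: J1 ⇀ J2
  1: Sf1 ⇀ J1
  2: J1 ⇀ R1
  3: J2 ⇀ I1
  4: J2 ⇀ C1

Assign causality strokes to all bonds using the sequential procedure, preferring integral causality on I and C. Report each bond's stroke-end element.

#0 stroke at J1
#1 stroke at Sf1
#2 stroke at J1
#3 stroke at I1
#4 stroke at J2

β1 →Sf1  (Sf1 (Sf) sets flow on bond)
β0 →J1  (1-jn J1 has f-setter on 1)
β2 →J1  (J1 flow already set via bond 1)
β3 →I1  (I1 outputs flow p/I1)
β4 →J2  (J2: last free bond brings effort in)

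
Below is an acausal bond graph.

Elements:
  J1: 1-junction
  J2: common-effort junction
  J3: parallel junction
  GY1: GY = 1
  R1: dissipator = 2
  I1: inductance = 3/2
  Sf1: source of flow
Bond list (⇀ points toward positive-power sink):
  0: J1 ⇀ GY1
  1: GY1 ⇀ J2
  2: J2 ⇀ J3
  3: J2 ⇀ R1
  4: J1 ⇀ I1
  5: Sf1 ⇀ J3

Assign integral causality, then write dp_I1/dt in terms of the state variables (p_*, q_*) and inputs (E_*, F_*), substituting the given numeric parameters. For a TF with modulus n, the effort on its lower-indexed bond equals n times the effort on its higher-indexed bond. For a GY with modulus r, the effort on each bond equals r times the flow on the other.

dp_I1/dt = F_Sf1 - p_I1/3

b5 |Sf1  (Sf1 (Sf) sets flow on bond)
b2 |J3  (closing 0-jn rule on J3)
b4 |I1  (I1 outputs flow p/I1)
b0 |J1  (J1: bond 4 brought flow, rest push out)
b1 |J2  (GY GY1: same side as bond 0)
b3 |R1  (common-e at J2 fixed by 1)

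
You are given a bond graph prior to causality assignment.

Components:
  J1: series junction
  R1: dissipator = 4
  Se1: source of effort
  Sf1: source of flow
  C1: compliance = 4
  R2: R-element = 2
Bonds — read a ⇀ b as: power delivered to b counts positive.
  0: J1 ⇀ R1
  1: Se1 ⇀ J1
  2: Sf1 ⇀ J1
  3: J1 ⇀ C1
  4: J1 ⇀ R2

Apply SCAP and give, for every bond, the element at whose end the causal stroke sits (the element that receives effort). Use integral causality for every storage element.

b1 stroke→J1  (source Se1 imposes e)
b2 stroke→Sf1  (source Sf1 imposes f)
b0 stroke→J1  (1-jn J1 has f-setter on 2)
b3 stroke→J1  (J1 flow already set via bond 2)
b4 stroke→J1  (J1: bond 2 brought flow, rest push out)

β0 stroke at J1
β1 stroke at J1
β2 stroke at Sf1
β3 stroke at J1
β4 stroke at J1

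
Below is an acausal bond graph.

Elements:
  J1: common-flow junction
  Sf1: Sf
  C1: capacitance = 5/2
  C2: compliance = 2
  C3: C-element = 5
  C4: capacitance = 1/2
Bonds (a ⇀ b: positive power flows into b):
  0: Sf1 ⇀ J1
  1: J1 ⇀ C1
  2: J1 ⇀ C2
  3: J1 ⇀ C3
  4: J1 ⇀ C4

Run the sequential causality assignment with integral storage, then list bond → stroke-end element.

#0 stroke at Sf1  (source Sf1 imposes f)
#1 stroke at J1  (J1 flow already set via bond 0)
#2 stroke at J1  (J1: bond 0 brought flow, rest push out)
#3 stroke at J1  (J1 flow already set via bond 0)
#4 stroke at J1  (J1: bond 0 brought flow, rest push out)

#0 stroke→Sf1
#1 stroke→J1
#2 stroke→J1
#3 stroke→J1
#4 stroke→J1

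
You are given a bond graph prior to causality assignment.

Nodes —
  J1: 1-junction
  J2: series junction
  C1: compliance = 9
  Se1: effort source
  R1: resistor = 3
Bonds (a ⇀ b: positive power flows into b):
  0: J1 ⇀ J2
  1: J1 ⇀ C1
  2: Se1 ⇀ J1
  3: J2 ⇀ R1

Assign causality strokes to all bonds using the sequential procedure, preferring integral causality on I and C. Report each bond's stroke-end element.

b2 stroke→J1  (source Se1 imposes e)
b1 stroke→J1  (C1 outputs effort q/C1)
b0 stroke→J2  (only one flow-in slot at J1)
b3 stroke→R1  (J2 needs exactly one f-in)

b0 stroke at J2
b1 stroke at J1
b2 stroke at J1
b3 stroke at R1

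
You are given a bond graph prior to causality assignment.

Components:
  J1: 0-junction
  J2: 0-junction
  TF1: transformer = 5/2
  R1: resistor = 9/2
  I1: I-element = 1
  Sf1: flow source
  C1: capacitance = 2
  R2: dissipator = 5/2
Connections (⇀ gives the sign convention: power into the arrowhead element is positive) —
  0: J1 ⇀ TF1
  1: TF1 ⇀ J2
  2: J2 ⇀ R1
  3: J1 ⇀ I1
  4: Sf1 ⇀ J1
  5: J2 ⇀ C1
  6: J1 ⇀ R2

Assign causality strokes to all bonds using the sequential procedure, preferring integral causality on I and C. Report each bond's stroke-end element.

b0 stroke at J1
b1 stroke at TF1
b2 stroke at R1
b3 stroke at I1
b4 stroke at Sf1
b5 stroke at J2
b6 stroke at R2

bond 4 →Sf1  (source Sf1 imposes f)
bond 3 →I1  (I1 integral (f out))
bond 5 →J2  (C1 integral (e out))
bond 1 →TF1  (J2 effort already set via bond 5)
bond 2 →R1  (J2 effort already set via bond 5)
bond 0 →J1  (TF1 one-in-one-out from 1)
bond 6 →R2  (J1 effort already set via bond 0)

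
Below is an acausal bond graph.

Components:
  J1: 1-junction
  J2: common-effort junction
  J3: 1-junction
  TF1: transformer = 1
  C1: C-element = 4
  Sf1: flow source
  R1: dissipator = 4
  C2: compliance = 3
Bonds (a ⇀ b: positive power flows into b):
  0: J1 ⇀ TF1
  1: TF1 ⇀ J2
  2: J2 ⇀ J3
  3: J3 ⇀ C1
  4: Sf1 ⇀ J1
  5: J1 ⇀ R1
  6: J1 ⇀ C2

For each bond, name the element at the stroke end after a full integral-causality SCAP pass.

β0 stroke at J1
β1 stroke at TF1
β2 stroke at J2
β3 stroke at J3
β4 stroke at Sf1
β5 stroke at J1
β6 stroke at J1

b4 |Sf1  (source Sf1 imposes f)
b0 |J1  (1-jn J1 has f-setter on 4)
b5 |J1  (1-jn J1 has f-setter on 4)
b6 |J1  (1-jn J1 has f-setter on 4)
b1 |TF1  (TF1 one-in-one-out from 0)
b2 |J2  (J2: last free bond brings effort in)
b3 |J3  (J3: bond 2 brought flow, rest push out)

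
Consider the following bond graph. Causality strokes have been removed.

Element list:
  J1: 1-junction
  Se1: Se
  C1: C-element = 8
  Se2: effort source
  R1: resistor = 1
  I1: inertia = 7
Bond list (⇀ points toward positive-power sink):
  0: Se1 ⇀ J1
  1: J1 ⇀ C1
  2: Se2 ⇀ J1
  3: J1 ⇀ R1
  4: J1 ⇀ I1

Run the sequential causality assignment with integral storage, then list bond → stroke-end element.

#0 stroke→J1  (Se1 (Se) sets effort on bond)
#2 stroke→J1  (Se2: effort source, stroke at far end)
#1 stroke→J1  (C1: C, integral causality)
#4 stroke→I1  (I1: I, integral causality)
#3 stroke→J1  (J1 flow already set via bond 4)

β0 stroke→J1
β1 stroke→J1
β2 stroke→J1
β3 stroke→J1
β4 stroke→I1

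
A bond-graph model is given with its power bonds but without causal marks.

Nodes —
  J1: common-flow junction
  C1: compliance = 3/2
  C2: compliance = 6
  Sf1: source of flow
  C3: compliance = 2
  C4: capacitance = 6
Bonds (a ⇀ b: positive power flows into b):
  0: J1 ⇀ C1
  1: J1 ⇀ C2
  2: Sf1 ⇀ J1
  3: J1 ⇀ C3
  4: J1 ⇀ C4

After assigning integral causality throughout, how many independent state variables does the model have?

4  (C1, C2, C3, C4 all integral)

bond 2 stroke→Sf1  (Sf1 (Sf) sets flow on bond)
bond 0 stroke→J1  (common-f at J1 fixed by 2)
bond 1 stroke→J1  (J1: bond 2 brought flow, rest push out)
bond 3 stroke→J1  (1-jn J1 has f-setter on 2)
bond 4 stroke→J1  (1-jn J1 has f-setter on 2)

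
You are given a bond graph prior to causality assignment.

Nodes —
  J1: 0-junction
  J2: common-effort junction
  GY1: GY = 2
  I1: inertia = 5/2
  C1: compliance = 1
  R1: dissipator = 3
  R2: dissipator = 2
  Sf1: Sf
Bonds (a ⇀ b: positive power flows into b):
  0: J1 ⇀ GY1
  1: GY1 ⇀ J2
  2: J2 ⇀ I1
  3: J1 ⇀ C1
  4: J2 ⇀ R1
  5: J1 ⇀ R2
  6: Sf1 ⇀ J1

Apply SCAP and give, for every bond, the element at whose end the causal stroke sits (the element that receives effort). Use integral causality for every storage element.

bond 6 stroke→Sf1  (Sf1: flow source, stroke at near end)
bond 2 stroke→I1  (I1 integral (f out))
bond 3 stroke→J1  (C1: C, integral causality)
bond 0 stroke→GY1  (0-jn J1 has e-setter on 3)
bond 5 stroke→R2  (0-jn J1 has e-setter on 3)
bond 1 stroke→GY1  (GY1 both-in/both-out from 0)
bond 4 stroke→J2  (J2 needs exactly one e-in)

bond 0 |GY1
bond 1 |GY1
bond 2 |I1
bond 3 |J1
bond 4 |J2
bond 5 |R2
bond 6 |Sf1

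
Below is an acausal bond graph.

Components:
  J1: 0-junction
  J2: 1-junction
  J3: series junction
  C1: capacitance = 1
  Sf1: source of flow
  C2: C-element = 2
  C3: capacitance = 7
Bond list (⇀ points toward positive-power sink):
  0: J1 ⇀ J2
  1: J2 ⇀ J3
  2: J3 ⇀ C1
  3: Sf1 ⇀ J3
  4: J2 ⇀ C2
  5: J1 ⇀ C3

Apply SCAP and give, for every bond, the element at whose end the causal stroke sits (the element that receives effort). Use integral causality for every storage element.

β0 |J2
β1 |J3
β2 |J3
β3 |Sf1
β4 |J2
β5 |J1

#3 →Sf1  (Sf1 fixes flow; stroke at Sf1)
#1 →J3  (J3 flow already set via bond 3)
#2 →J3  (J3 flow already set via bond 3)
#0 →J2  (common-f at J2 fixed by 1)
#4 →J2  (1-jn J2 has f-setter on 1)
#5 →J1  (only one effort-in slot at J1)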